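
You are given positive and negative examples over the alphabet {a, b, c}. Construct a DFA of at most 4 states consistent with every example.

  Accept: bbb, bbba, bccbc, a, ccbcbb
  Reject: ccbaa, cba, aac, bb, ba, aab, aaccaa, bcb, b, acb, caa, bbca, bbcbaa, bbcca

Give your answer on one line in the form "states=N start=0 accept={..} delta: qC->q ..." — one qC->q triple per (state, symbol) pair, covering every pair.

Fold the examples into a partial DFA from state 0: repeatedly fix the first undefined (state, symbol) met by the shortest-then-alphabetical prefix, trying targets in increasing order and rejecting any under which an Accept and a Reject string meet in one state with the same remainder; add a state when all current targets are rejected. Accepting states are where Accept strings end.
a: 0a undefined. 0a->0: ok.
b: 0b undefined. 0b->0: no, bbb/bb meet in 0. Open state 1: 0b->1.
c: 0c undefined. 0c->0: no, a/aac meet in 0. 0c->1: ok.
ba: 1a undefined. 1a->0: no, a/ba meet in 0. 1a->1: ok.
bb: 1b undefined. 1b->0: no, bbb/aac meet in 1. 1b->1: no, bbb/cba meet in 1. Open state 2: 1b->2.
bc: 1c undefined. 1c->0: no, a/aaccaa meet in 0. 1c->1: ok.
bbb: 2b undefined. 2b->0: ok.
bbc: 2c undefined. 2c->0: no, bbb/bbca meet in 0. 2c->1: no, bccbc/aac meet in 1. 2c->2: no, bbb/bbcbaa meet in 0. Open state 3: 2c->3.
cba: 2a undefined. 2a->0: no, bbb/ccbaa meet in 0. 2a->1: ok.
bbca: 3a undefined. 3a->0: no, bbb/bbca meet in 0. 3a->1: ok.
bbcb: 3b undefined. 3b->0: no, bbb/bbcbaa meet in 0. 3b->1: no, ccbcbb/bb meet in 2. 3b->2: ok.
bbcc: 3c undefined. 3c->0: no, bbb/bbcca meet in 0. 3c->1: ok.
All examples now run through 4 states with every (state, symbol) defined. Accept strings end in {0,3}, Reject strings end in {1,2}; accept={0,3}.

states=4 start=0 accept={0,3} delta: 0a->0 0b->1 0c->1 1a->1 1b->2 1c->1 2a->1 2b->0 2c->3 3a->1 3b->2 3c->1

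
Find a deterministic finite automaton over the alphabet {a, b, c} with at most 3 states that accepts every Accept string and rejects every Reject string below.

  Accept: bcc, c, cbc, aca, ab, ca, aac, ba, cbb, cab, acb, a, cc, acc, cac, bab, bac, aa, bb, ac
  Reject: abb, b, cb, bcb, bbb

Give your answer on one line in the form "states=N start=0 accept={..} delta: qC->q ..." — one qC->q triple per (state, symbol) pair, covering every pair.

State merging on the prefix tree: take the shortest (then alphabetical) example prefix whose next move is undefined and point that move at state 0, else 1, else 2, ...; a target is out if some Accept/Reject pair would then sit in one state with the same input left (inseparable). If every existing state is out, open a new one.
a: 0a undefined. 0a->0: no, ab/b meet in 0 with "b" left. Open state 1: 0a->1.
b: 0b undefined. 0b->0: no, bb/b meet in 0. 0b->1: no, acb/bcb meet in 1 with "cb" left. Open state 2: 0b->2.
c: 0c undefined. 0c->0: ok.
aa: 1a undefined. 1a->0: ok.
ab: 1b undefined. 1b->0: ok.
ac: 1c undefined. 1c->0: no, acb/abb meet in 2. 1c->1: ok.
ba: 2a undefined. 2a->0: no, bab/abb meet in 2. 2a->1: ok.
bb: 2b undefined. 2b->0: ok.
bc: 2c undefined. 2c->0: ok.
All examples now run through 3 states with every (state, symbol) defined. Accept strings end in {0,1}, Reject strings end in {2}; accept={0,1}.

states=3 start=0 accept={0,1} delta: 0a->1 0b->2 0c->0 1a->0 1b->0 1c->1 2a->1 2b->0 2c->0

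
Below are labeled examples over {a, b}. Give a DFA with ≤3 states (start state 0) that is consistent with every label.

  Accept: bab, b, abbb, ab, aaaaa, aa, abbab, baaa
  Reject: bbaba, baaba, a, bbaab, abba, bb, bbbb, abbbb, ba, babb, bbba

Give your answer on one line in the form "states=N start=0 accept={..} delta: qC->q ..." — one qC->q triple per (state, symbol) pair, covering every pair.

Grow the machine one transition at a time. Run the examples from 0; the earliest place one falls off (shortest prefix, ties alphabetical) gets sent to the lowest-numbered state that keeps every Accept/Reject pair distinguishable — a pair clashes when both reach the same state with identical unread suffix — and to a fresh state only if none does.
a: 0a undefined. 0a->0: no, aaaaa/a meet in 0. Open state 1: 0a->1.
b: 0b undefined. 0b->0: no, b/bb meet in 0. 0b->1: no, b/a meet in 1. Open state 2: 0b->2.
aa: 1a undefined. 1a->0: no, aaaaa/a meet in 1. 1a->1: no, aaaaa/a meet in 1. 1a->2: ok.
ab: 1b undefined. 1b->0: no, abbb/bb meet in 2 with "b" left. 1b->1: no, b/abba meet in 2. 1b->2: ok.
ba: 2a undefined. 2a->0: ok.
bb: 2b undefined. 2b->0: ok.
All examples now run through 3 states with every (state, symbol) defined. Accept strings end in {2}, Reject strings end in {0,1}; accept={2}.

states=3 start=0 accept={2} delta: 0a->1 0b->2 1a->2 1b->2 2a->0 2b->0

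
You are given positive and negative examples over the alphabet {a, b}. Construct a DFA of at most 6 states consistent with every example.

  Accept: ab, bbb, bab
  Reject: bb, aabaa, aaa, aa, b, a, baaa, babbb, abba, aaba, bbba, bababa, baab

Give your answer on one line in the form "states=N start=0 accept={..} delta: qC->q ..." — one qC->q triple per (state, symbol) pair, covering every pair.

Fold the examples into a partial DFA from state 0: repeatedly fix the first undefined (state, symbol) met by the shortest-then-alphabetical prefix, trying targets in increasing order and rejecting any under which an Accept and a Reject string meet in one state with the same remainder; add a state when all current targets are rejected. Accepting states are where Accept strings end.
a: 0a undefined. 0a->0: no, ab/b meet in 0 with "b" left. Open state 1: 0a->1.
b: 0b undefined. 0b->0: no, bbb/bb meet in 0. 0b->1: no, ab/bb meet in 1 with "b" left. Open state 2: 0b->2.
aa: 1a undefined. 1a->0: ok.
ab: 1b undefined. 1b->0: no, ab/aa meet in 0. 1b->1: no, ab/aaa meet in 1. 1b->2: no, ab/b meet in 2. Open state 3: 1b->3.
ba: 2a undefined. 2a->0: no, ab/baab meet in 3. 2a->1: ok.
bb: 2b undefined. 2b->0: no, bbb/b meet in 2. 2b->1: ok.
abb: 3b undefined. 3b->0: ok.
baba: 3a undefined. 3a->0: ok.
All examples now run through 4 states with every (state, symbol) defined. Accept strings end in {3}, Reject strings end in {0,1,2}; accept={3}.

states=4 start=0 accept={3} delta: 0a->1 0b->2 1a->0 1b->3 2a->1 2b->1 3a->0 3b->0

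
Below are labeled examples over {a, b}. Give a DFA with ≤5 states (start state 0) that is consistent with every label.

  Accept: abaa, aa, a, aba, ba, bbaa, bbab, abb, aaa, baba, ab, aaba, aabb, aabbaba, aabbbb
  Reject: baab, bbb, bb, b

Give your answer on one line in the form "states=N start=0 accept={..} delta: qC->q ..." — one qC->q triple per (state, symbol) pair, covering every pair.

State merging on the prefix tree: take the shortest (then alphabetical) example prefix whose next move is undefined and point that move at state 0, else 1, else 2, ...; a target is out if some Accept/Reject pair would then sit in one state with the same input left (inseparable). If every existing state is out, open a new one.
a: 0a undefined. 0a->0: no, abb/bb meet in 0 with "bb" left. Open state 1: 0a->1.
b: 0b undefined. 0b->0: ok.
aa: 1a undefined. 1a->0: no, aa/baab meet in 0. 1a->1: no, bbab/baab meet in 1 with "b" left. Open state 2: 1a->2.
ab: 1b undefined. 1b->0: no, bbab/bbb meet in 0. 1b->1: ok.
aaa: 2a undefined. 2a->0: no, abaa/bbb meet in 0. 2a->1: ok.
aab: 2b undefined. 2b->0: no, aabb/baab meet in 0. 2b->1: no, abaa/baab meet in 1. 2b->2: no, aa/baab meet in 2. Open state 3: 2b->3.
aaba: 3a undefined. 3a->0: no, aaba/bbb meet in 0. 3a->1: ok.
aabb: 3b undefined. 3b->0: no, aabb/bbb meet in 0. 3b->1: ok.
All examples now run through 4 states with every (state, symbol) defined. Accept strings end in {1,2}, Reject strings end in {0,3}; accept={1,2}.

states=4 start=0 accept={1,2} delta: 0a->1 0b->0 1a->2 1b->1 2a->1 2b->3 3a->1 3b->1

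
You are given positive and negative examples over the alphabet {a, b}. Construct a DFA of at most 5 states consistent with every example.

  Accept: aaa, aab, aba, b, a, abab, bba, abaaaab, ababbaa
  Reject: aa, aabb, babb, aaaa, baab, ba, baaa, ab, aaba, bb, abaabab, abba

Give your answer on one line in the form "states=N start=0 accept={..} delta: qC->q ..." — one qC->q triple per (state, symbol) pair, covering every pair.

states=5 start=0 accept={1,3,4} delta: 0a->1 0b->1 1a->0 1b->2 2a->3 2b->1 3a->3 3b->4 4a->1 4b->1

Grow the machine one transition at a time. Run the examples from 0; the earliest place one falls off (shortest prefix, ties alphabetical) gets sent to the lowest-numbered state that keeps every Accept/Reject pair distinguishable — a pair clashes when both reach the same state with identical unread suffix — and to a fresh state only if none does.
a: 0a undefined. 0a->0: no, aaa/aa meet in 0. Open state 1: 0a->1.
b: 0b undefined. 0b->0: no, aaa/baaa meet in 1 with "aa" left. 0b->1: ok.
aa: 1a undefined. 1a->0: ok.
ab: 1b undefined. 1b->0: no, aaa/abaabab meet in 1. 1b->1: no, aaa/aabb meet in 1. Open state 2: 1b->2.
aba: 2a undefined. 2a->0: no, aaa/abaabab meet in 1. 2a->1: no, aaa/abaabab meet in 1. 2a->2: no, aba/aabb meet in 2. Open state 3: 2a->3.
abb: 2b undefined. 2b->0: no, aaa/abba meet in 1. 2b->1: ok.
abaa: 3a undefined. 3a->0: no, aaa/abaabab meet in 1. 3a->1: no, abab/abaabab meet in 3 with "b" left. 3a->2: no, aaa/abaabab meet in 1. 3a->3: ok.
abab: 3b undefined. 3b->0: no, abab/aa meet in 0. 3b->1: no, aaa/abaabab meet in 1. 3b->2: no, abab/aabb meet in 2. 3b->3: no, aba/abaabab meet in 3. Open state 4: 3b->4.
ababb: 4b undefined. 4b->0: no, ababbaa/aa meet in 0. 4b->1: ok.
abaaba: 4a undefined. 4a->0: no, aaa/abaabab meet in 1. 4a->1: ok.
All examples now run through 5 states with every (state, symbol) defined. Accept strings end in {1,3,4}, Reject strings end in {0,2}; accept={1,3,4}.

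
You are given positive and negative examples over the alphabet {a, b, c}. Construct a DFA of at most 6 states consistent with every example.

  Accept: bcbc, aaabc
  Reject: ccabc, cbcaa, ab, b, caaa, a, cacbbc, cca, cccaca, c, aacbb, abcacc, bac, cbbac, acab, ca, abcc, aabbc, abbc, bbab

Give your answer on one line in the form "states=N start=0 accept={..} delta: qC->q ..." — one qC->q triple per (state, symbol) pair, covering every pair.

Fold the examples into a partial DFA from state 0: repeatedly fix the first undefined (state, symbol) met by the shortest-then-alphabetical prefix, trying targets in increasing order and rejecting any under which an Accept and a Reject string meet in one state with the same remainder; add a state when all current targets are rejected. Accepting states are where Accept strings end.
a: 0a undefined. 0a->0: ok.
b: 0b undefined. 0b->0: no, aaabc/c meet in 0 with "c" left. Open state 1: 0b->1.
c: 0c undefined. 0c->0: no, aaabc/ccabc meet in 1 with "c" left. 0c->1: ok.
ba: 1a undefined. 1a->0: ok.
bb: 1b undefined. 1b->0: no, aaabc/cacbbc meet in 1 with "c" left. 1b->1: no, aaabc/cacbbc meet in 1 with "c" left. Open state 2: 1b->2.
bc: 1c undefined. 1c->0: no, bcbc/ccabc meet in 0. 1c->1: no, bcbc/aabbc meet in 2 with "c" left. 1c->2: no, bcbc/cacbbc meet in 2 with "bc" left. Open state 3: 1c->3.
bba: 2a undefined. 2a->0: ok.
bcb: 3b undefined. 3b->0: no, bcbc/ab meet in 1. 3b->1: ok.
cbb: 2b undefined. 2b->0: ok.
cbc: 2c undefined. 2c->0: ok.
cca: 3a undefined. 3a->0: no, bcbc/ccabc meet in 3. 3a->1: ok.
ccc: 3c undefined. 3c->0: ok.
All examples now run through 4 states with every (state, symbol) defined. Accept strings end in {3}, Reject strings end in {0,1}; accept={3}.

states=4 start=0 accept={3} delta: 0a->0 0b->1 0c->1 1a->0 1b->2 1c->3 2a->0 2b->0 2c->0 3a->1 3b->1 3c->0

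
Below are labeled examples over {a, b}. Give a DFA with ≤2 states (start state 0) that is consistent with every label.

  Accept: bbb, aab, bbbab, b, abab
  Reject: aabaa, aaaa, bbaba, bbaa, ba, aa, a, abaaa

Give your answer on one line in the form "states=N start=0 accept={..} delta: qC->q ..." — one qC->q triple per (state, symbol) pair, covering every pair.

states=2 start=0 accept={1} delta: 0a->0 0b->1 1a->0 1b->0

Fold the examples into a partial DFA from state 0: repeatedly fix the first undefined (state, symbol) met by the shortest-then-alphabetical prefix, trying targets in increasing order and rejecting any under which an Accept and a Reject string meet in one state with the same remainder; add a state when all current targets are rejected. Accepting states are where Accept strings end.
a: 0a undefined. 0a->0: ok.
b: 0b undefined. 0b->0: no, bbb/aabaa meet in 0. Open state 1: 0b->1.
ba: 1a undefined. 1a->0: ok.
bb: 1b undefined. 1b->0: ok.
All examples now run through 2 states with every (state, symbol) defined. Accept strings end in {1}, Reject strings end in {0}; accept={1}.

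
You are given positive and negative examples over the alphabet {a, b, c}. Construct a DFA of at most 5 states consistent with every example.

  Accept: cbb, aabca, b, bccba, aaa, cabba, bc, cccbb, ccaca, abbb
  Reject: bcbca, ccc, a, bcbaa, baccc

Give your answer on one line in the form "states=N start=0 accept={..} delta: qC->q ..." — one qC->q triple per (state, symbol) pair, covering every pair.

states=4 start=0 accept={0,2} delta: 0a->1 0b->0 0c->2 1a->3 1b->0 1c->0 2a->2 2b->3 2c->3 3a->0 3b->2 3c->1

Fold the examples into a partial DFA from state 0: repeatedly fix the first undefined (state, symbol) met by the shortest-then-alphabetical prefix, trying targets in increasing order and rejecting any under which an Accept and a Reject string meet in one state with the same remainder; add a state when all current targets are rejected. Accepting states are where Accept strings end.
a: 0a undefined. 0a->0: no, aaa/a meet in 0. Open state 1: 0a->1.
b: 0b undefined. 0b->0: ok.
c: 0c undefined. 0c->0: no, cbb/ccc meet in 0. 0c->1: no, bc/a meet in 1. Open state 2: 0c->2.
aa: 1a undefined. 1a->0: no, aaa/a meet in 1. 1a->1: no, aaa/a meet in 1. 1a->2: no, aabca/bcbca meet in 2 with "bca" left. Open state 3: 1a->3.
ab: 1b undefined. 1b->0: ok.
ca: 2a undefined. 2a->0: no, cabba/a meet in 1. 2a->1: no, cabba/a meet in 1. 2a->2: ok.
cb: 2b undefined. 2b->0: no, cabba/a meet in 1. 2b->1: no, aaa/bcbaa meet in 3 with "a" left. 2b->2: no, cbb/bcbaa meet in 2. 2b->3: ok.
cc: 2c undefined. 2c->0: no, bccba/a meet in 1. 2c->1: no, bccba/a meet in 1. 2c->2: no, bc/ccc meet in 2. 2c->3: ok.
aaa: 3a undefined. 3a->0: ok.
aab: 3b undefined. 3b->0: no, bccba/a meet in 1. 3b->1: no, cbb/a meet in 1. 3b->2: ok.
bac: 1c undefined. 1c->0: ok.
ccc: 3c undefined. 3c->0: no, aabca/ccc meet in 0. 3c->1: ok.
All examples now run through 4 states with every (state, symbol) defined. Accept strings end in {0,2}, Reject strings end in {1,3}; accept={0,2}.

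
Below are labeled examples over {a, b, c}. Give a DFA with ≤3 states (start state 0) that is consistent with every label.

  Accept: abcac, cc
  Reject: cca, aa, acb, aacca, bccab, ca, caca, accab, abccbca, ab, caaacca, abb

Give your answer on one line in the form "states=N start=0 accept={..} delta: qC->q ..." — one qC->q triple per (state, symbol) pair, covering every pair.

states=2 start=0 accept={1} delta: 0a->0 0b->0 0c->1 1a->0 1b->0 1c->1

State merging on the prefix tree: take the shortest (then alphabetical) example prefix whose next move is undefined and point that move at state 0, else 1, else 2, ...; a target is out if some Accept/Reject pair would then sit in one state with the same input left (inseparable). If every existing state is out, open a new one.
a: 0a undefined. 0a->0: ok.
b: 0b undefined. 0b->0: ok.
c: 0c undefined. 0c->0: no, abcac/cca meet in 0. Open state 1: 0c->1.
ca: 1a undefined. 1a->0: ok.
cc: 1c undefined. 1c->0: no, cc/cca meet in 0. 1c->1: ok.
acb: 1b undefined. 1b->0: ok.
All examples now run through 2 states with every (state, symbol) defined. Accept strings end in {1}, Reject strings end in {0}; accept={1}.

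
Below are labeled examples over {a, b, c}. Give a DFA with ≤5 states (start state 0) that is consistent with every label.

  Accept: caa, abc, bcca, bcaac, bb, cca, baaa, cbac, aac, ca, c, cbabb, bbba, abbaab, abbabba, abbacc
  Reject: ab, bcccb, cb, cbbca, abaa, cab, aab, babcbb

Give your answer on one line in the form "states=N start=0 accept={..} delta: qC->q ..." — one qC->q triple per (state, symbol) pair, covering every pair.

State merging on the prefix tree: take the shortest (then alphabetical) example prefix whose next move is undefined and point that move at state 0, else 1, else 2, ...; a target is out if some Accept/Reject pair would then sit in one state with the same input left (inseparable). If every existing state is out, open a new one.
a: 0a undefined. 0a->0: ok.
b: 0b undefined. 0b->0: no, bb/ab meet in 0. Open state 1: 0b->1.
c: 0c undefined. 0c->0: ok.
ba: 1a undefined. 1a->0: no, caa/abaa meet in 0. 1a->1: no, baaa/ab meet in 1. Open state 2: 1a->2.
bb: 1b undefined. 1b->0: no, caa/cbbca meet in 0. 1b->1: no, bb/ab meet in 1. 1b->2: ok.
bc: 1c undefined. 1c->0: ok.
baa: 2a undefined. 2a->0: no, caa/abaa meet in 0. 2a->1: ok.
bab: 2b undefined. 2b->0: no, bb/babcbb meet in 2. 2b->1: no, bb/babcbb meet in 2. 2b->2: no, bbba/ab meet in 1. Open state 3: 2b->3.
babc: 3c undefined. 3c->0: no, bb/babcbb meet in 2. 3c->1: no, abbaab/babcbb meet in 3. 3c->2: no, cbabb/babcbb meet in 3 with "b" left. 3c->3: ok.
bbba: 3a undefined. 3a->0: ok.
cbac: 2c undefined. 2c->0: no, caa/cbbca meet in 0. 2c->1: no, bb/cbbca meet in 2. 2c->2: ok.
babcb: 3b undefined. 3b->0: ok.
All examples now run through 4 states with every (state, symbol) defined. Accept strings end in {0,2,3}, Reject strings end in {1}; accept={0,2,3}.

states=4 start=0 accept={0,2,3} delta: 0a->0 0b->1 0c->0 1a->2 1b->2 1c->0 2a->1 2b->3 2c->2 3a->0 3b->0 3c->3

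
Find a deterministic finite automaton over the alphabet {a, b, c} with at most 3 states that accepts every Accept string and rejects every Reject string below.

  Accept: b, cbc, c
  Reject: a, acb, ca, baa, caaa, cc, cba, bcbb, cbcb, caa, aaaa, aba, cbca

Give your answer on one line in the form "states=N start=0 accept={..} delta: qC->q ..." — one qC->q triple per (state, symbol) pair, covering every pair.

Grow the machine one transition at a time. Run the examples from 0; the earliest place one falls off (shortest prefix, ties alphabetical) gets sent to the lowest-numbered state that keeps every Accept/Reject pair distinguishable — a pair clashes when both reach the same state with identical unread suffix — and to a fresh state only if none does.
a: 0a undefined. 0a->0: ok.
b: 0b undefined. 0b->0: no, b/a meet in 0. Open state 1: 0b->1.
c: 0c undefined. 0c->0: no, b/acb meet in 1. 0c->1: ok.
ba: 1a undefined. 1a->0: ok.
bc: 1c undefined. 1c->0: ok.
cb: 1b undefined. 1b->0: ok.
All examples now run through 2 states with every (state, symbol) defined. Accept strings end in {1}, Reject strings end in {0}; accept={1}.

states=2 start=0 accept={1} delta: 0a->0 0b->1 0c->1 1a->0 1b->0 1c->0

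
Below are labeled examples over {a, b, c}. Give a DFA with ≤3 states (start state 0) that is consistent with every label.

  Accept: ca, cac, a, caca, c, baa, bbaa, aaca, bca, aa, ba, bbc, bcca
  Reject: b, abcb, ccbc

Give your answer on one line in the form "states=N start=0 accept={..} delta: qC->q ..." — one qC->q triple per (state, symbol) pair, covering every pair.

states=3 start=0 accept={0} delta: 0a->0 0b->1 0c->0 1a->0 1b->0 1c->2 2a->0 2b->1 2c->0

Grow the machine one transition at a time. Run the examples from 0; the earliest place one falls off (shortest prefix, ties alphabetical) gets sent to the lowest-numbered state that keeps every Accept/Reject pair distinguishable — a pair clashes when both reach the same state with identical unread suffix — and to a fresh state only if none does.
a: 0a undefined. 0a->0: ok.
b: 0b undefined. 0b->0: no, a/b meet in 0. Open state 1: 0b->1.
c: 0c undefined. 0c->0: ok.
ba: 1a undefined. 1a->0: ok.
bb: 1b undefined. 1b->0: ok.
bc: 1c undefined. 1c->0: no, ca/ccbc meet in 0. 1c->1: no, ca/abcb meet in 0. Open state 2: 1c->2.
bca: 2a undefined. 2a->0: ok.
bcc: 2c undefined. 2c->0: ok.
abcb: 2b undefined. 2b->0: no, ca/abcb meet in 0. 2b->1: ok.
All examples now run through 3 states with every (state, symbol) defined. Accept strings end in {0}, Reject strings end in {1,2}; accept={0}.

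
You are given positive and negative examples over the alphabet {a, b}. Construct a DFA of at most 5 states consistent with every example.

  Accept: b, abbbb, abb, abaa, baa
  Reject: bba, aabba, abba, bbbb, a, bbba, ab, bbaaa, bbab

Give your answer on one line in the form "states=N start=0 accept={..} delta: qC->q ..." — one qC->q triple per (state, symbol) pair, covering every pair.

Fold the examples into a partial DFA from state 0: repeatedly fix the first undefined (state, symbol) met by the shortest-then-alphabetical prefix, trying targets in increasing order and rejecting any under which an Accept and a Reject string meet in one state with the same remainder; add a state when all current targets are rejected. Accepting states are where Accept strings end.
a: 0a undefined. 0a->0: no, b/ab meet in 0 with "b" left. Open state 1: 0a->1.
b: 0b undefined. 0b->0: no, b/bbbb meet in 0. 0b->1: no, b/a meet in 1. Open state 2: 0b->2.
aa: 1a undefined. 1a->0: ok.
ab: 1b undefined. 1b->0: no, abaa/ab meet in 0. 1b->1: no, abbbb/a meet in 1. 1b->2: no, b/ab meet in 2. Open state 3: 1b->3.
ba: 2a undefined. 2a->0: no, baa/a meet in 1. 2a->1: ok.
bb: 2b undefined. 2b->0: no, baa/bbbb meet in 0. 2b->1: no, b/bbab meet in 2. 2b->2: no, b/bbbb meet in 2. 2b->3: ok.
aba: 3a undefined. 3a->0: no, b/bbab meet in 2. 3a->1: ok.
abb: 3b undefined. 3b->0: no, b/bbbb meet in 2. 3b->1: no, abbbb/bba meet in 1. 3b->2: ok.
All examples now run through 4 states with every (state, symbol) defined. Accept strings end in {0,2}, Reject strings end in {1,3}; accept={0,2}.

states=4 start=0 accept={0,2} delta: 0a->1 0b->2 1a->0 1b->3 2a->1 2b->3 3a->1 3b->2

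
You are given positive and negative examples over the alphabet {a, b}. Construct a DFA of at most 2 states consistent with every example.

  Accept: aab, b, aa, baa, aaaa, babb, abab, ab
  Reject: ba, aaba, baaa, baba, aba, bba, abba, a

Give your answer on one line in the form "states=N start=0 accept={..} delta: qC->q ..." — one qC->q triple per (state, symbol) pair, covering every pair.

Grow the machine one transition at a time. Run the examples from 0; the earliest place one falls off (shortest prefix, ties alphabetical) gets sent to the lowest-numbered state that keeps every Accept/Reject pair distinguishable — a pair clashes when both reach the same state with identical unread suffix — and to a fresh state only if none does.
a: 0a undefined. 0a->0: no, aa/a meet in 0. Open state 1: 0a->1.
b: 0b undefined. 0b->0: ok.
aa: 1a undefined. 1a->0: ok.
ab: 1b undefined. 1b->0: ok.
All examples now run through 2 states with every (state, symbol) defined. Accept strings end in {0}, Reject strings end in {1}; accept={0}.

states=2 start=0 accept={0} delta: 0a->1 0b->0 1a->0 1b->0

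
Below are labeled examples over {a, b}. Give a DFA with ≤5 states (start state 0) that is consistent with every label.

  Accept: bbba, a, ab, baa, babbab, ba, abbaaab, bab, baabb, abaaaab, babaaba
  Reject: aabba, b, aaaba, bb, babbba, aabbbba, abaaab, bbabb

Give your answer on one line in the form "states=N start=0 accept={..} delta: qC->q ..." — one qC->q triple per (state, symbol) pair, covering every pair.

Grow the machine one transition at a time. Run the examples from 0; the earliest place one falls off (shortest prefix, ties alphabetical) gets sent to the lowest-numbered state that keeps every Accept/Reject pair distinguishable — a pair clashes when both reach the same state with identical unread suffix — and to a fresh state only if none does.
a: 0a undefined. 0a->0: no, ab/b meet in 0 with "b" left. Open state 1: 0a->1.
b: 0b undefined. 0b->0: ok.
aa: 1a undefined. 1a->0: no, bbba/aabba meet in 1. 1a->1: no, baabb/bbabb meet in 1 with "bb" left. Open state 2: 1a->2.
ab: 1b undefined. 1b->0: no, bbba/babbba meet in 1. 1b->1: no, bbba/bbabb meet in 1. 1b->2: ok.
aaa: 2a undefined. 2a->0: no, bbba/aaaba meet in 1. 2a->1: no, bbba/aaaba meet in 1. 2a->2: no, abaaaab/abaaab meet in 2 with "b" left. Open state 3: 2a->3.
aab: 2b undefined. 2b->0: no, bbba/aabba meet in 1. 2b->1: no, bbba/bbabb meet in 1. 2b->2: no, ab/bbabb meet in 2. 2b->3: ok.
aaab: 3b undefined. 3b->0: no, bbba/aabba meet in 1. 3b->1: no, ab/aabba meet in 2. 3b->2: ok.
abaa: 3a undefined. 3a->0: no, ab/abaaab meet in 2. 3a->1: no, babaaba/aabba meet in 3. 3a->2: no, ab/abaaab meet in 2. 3a->3: no, ab/abaaab meet in 2. Open state 4: 3a->4.
abaaa: 4a undefined. 4a->0: ok.
babaab: 4b undefined. 4b->0: no, babbab/b meet in 0. 4b->1: ok.
All examples now run through 5 states with every (state, symbol) defined. Accept strings end in {1,2}, Reject strings end in {0,3}; accept={1,2}.

states=5 start=0 accept={1,2} delta: 0a->1 0b->0 1a->2 1b->2 2a->3 2b->3 3a->4 3b->2 4a->0 4b->1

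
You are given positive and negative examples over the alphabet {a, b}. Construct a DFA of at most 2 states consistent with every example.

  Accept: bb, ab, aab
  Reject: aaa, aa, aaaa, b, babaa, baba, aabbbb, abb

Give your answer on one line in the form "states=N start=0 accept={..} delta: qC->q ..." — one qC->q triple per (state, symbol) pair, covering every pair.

Grow the machine one transition at a time. Run the examples from 0; the earliest place one falls off (shortest prefix, ties alphabetical) gets sent to the lowest-numbered state that keeps every Accept/Reject pair distinguishable — a pair clashes when both reach the same state with identical unread suffix — and to a fresh state only if none does.
a: 0a undefined. 0a->0: no, bb/abb meet in 0 with "bb" left. Open state 1: 0a->1.
b: 0b undefined. 0b->0: no, bb/b meet in 0. 0b->1: ok.
aa: 1a undefined. 1a->0: no, aab/aaa meet in 1. 1a->1: ok.
ab: 1b undefined. 1b->0: ok.
All examples now run through 2 states with every (state, symbol) defined. Accept strings end in {0}, Reject strings end in {1}; accept={0}.

states=2 start=0 accept={0} delta: 0a->1 0b->1 1a->1 1b->0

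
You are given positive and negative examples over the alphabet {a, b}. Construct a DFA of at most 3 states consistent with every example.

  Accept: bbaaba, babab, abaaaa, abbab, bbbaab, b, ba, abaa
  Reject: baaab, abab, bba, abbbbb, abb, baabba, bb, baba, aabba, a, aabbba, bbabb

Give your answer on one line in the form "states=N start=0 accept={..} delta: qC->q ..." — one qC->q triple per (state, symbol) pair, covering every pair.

Grow the machine one transition at a time. Run the examples from 0; the earliest place one falls off (shortest prefix, ties alphabetical) gets sent to the lowest-numbered state that keeps every Accept/Reject pair distinguishable — a pair clashes when both reach the same state with identical unread suffix — and to a fresh state only if none does.
a: 0a undefined. 0a->0: ok.
b: 0b undefined. 0b->0: no, bbaaba/baaab meet in 0. Open state 1: 0b->1.
ba: 1a undefined. 1a->0: no, babab/baaab meet in 1. 1a->1: ok.
bb: 1b undefined. 1b->0: no, bbaaba/abbbbb meet in 1. 1b->1: no, bbaaba/baaab meet in 1. Open state 2: 1b->2.
bba: 2a undefined. 2a->0: ok.
bbb: 2b undefined. 2b->0: ok.
All examples now run through 3 states with every (state, symbol) defined. Accept strings end in {1}, Reject strings end in {0,2}; accept={1}.

states=3 start=0 accept={1} delta: 0a->0 0b->1 1a->1 1b->2 2a->0 2b->0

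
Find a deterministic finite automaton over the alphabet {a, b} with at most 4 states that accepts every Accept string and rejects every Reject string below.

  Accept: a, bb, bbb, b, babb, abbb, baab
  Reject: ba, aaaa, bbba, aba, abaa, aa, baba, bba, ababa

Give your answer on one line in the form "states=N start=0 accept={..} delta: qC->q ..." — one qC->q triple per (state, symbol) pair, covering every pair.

State merging on the prefix tree: take the shortest (then alphabetical) example prefix whose next move is undefined and point that move at state 0, else 1, else 2, ...; a target is out if some Accept/Reject pair would then sit in one state with the same input left (inseparable). If every existing state is out, open a new one.
a: 0a undefined. 0a->0: no, a/aaaa meet in 0. Open state 1: 0a->1.
b: 0b undefined. 0b->0: no, a/ba meet in 1. 0b->1: ok.
aa: 1a undefined. 1a->0: ok.
ab: 1b undefined. 1b->0: no, a/aba meet in 1. 1b->1: no, a/abaa meet in 1. Open state 2: 1b->2.
aba: 2a undefined. 2a->0: no, a/abaa meet in 1. 2a->1: no, a/aba meet in 1. 2a->2: no, bb/aba meet in 2. Open state 3: 2a->3.
abb: 2b undefined. 2b->0: no, a/bbba meet in 1. 2b->1: ok.
abaa: 3a undefined. 3a->0: ok.
abab: 3b undefined. 3b->0: no, a/ababa meet in 1. 3b->1: ok.
All examples now run through 4 states with every (state, symbol) defined. Accept strings end in {1,2}, Reject strings end in {0,3}; accept={1,2}.

states=4 start=0 accept={1,2} delta: 0a->1 0b->1 1a->0 1b->2 2a->3 2b->1 3a->0 3b->1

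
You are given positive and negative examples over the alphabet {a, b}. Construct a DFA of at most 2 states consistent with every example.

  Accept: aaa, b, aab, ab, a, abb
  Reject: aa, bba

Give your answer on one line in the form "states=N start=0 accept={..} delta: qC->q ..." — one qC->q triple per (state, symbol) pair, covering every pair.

State merging on the prefix tree: take the shortest (then alphabetical) example prefix whose next move is undefined and point that move at state 0, else 1, else 2, ...; a target is out if some Accept/Reject pair would then sit in one state with the same input left (inseparable). If every existing state is out, open a new one.
a: 0a undefined. 0a->0: no, aaa/aa meet in 0. Open state 1: 0a->1.
b: 0b undefined. 0b->0: no, a/bba meet in 1. 0b->1: ok.
aa: 1a undefined. 1a->0: ok.
ab: 1b undefined. 1b->0: no, aaa/bba meet in 1. 1b->1: ok.
All examples now run through 2 states with every (state, symbol) defined. Accept strings end in {1}, Reject strings end in {0}; accept={1}.

states=2 start=0 accept={1} delta: 0a->1 0b->1 1a->0 1b->1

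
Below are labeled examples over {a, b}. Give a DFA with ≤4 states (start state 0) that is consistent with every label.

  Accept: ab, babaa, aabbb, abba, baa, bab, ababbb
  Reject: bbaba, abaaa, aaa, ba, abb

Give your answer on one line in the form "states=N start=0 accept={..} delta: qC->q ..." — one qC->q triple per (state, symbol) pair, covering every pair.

Grow the machine one transition at a time. Run the examples from 0; the earliest place one falls off (shortest prefix, ties alphabetical) gets sent to the lowest-numbered state that keeps every Accept/Reject pair distinguishable — a pair clashes when both reach the same state with identical unread suffix — and to a fresh state only if none does.
a: 0a undefined. 0a->0: ok.
b: 0b undefined. 0b->0: no, ab/bbaba meet in 0. Open state 1: 0b->1.
ba: 1a undefined. 1a->0: no, babaa/abaaa meet in 0. 1a->1: no, ab/abaaa meet in 1. Open state 2: 1a->2.
bb: 1b undefined. 1b->0: no, abba/aaa meet in 0. 1b->1: no, ab/abb meet in 1. 1b->2: ok.
baa: 2a undefined. 2a->0: no, abba/abaaa meet in 0. 2a->1: no, ab/bbaba meet in 1. 2a->2: no, abba/abaaa meet in 2. Open state 3: 2a->3.
bab: 2b undefined. 2b->0: no, babaa/aaa meet in 0. 2b->1: ok.
bbab: 3b undefined. 3b->0: ok.
abaaa: 3a undefined. 3a->0: ok.
All examples now run through 4 states with every (state, symbol) defined. Accept strings end in {1,3}, Reject strings end in {0,2}; accept={1,3}.

states=4 start=0 accept={1,3} delta: 0a->0 0b->1 1a->2 1b->2 2a->3 2b->1 3a->0 3b->0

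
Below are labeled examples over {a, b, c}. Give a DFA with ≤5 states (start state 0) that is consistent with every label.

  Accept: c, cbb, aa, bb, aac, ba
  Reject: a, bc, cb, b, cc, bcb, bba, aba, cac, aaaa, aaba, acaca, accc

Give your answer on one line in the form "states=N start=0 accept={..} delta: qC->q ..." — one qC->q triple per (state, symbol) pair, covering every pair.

Grow the machine one transition at a time. Run the examples from 0; the earliest place one falls off (shortest prefix, ties alphabetical) gets sent to the lowest-numbered state that keeps every Accept/Reject pair distinguishable — a pair clashes when both reach the same state with identical unread suffix — and to a fresh state only if none does.
a: 0a undefined. 0a->0: no, aa/a meet in 0. Open state 1: 0a->1.
b: 0b undefined. 0b->0: no, c/bc meet in 0 with "c" left. 0b->1: ok.
c: 0c undefined. 0c->0: no, c/cc meet in 0. 0c->1: no, c/a meet in 1. Open state 2: 0c->2.
aa: 1a undefined. 1a->0: no, aa/aaaa meet in 0. 1a->1: no, aa/a meet in 1. 1a->2: no, aac/cc meet in 2 with "c" left. Open state 3: 1a->3.
ab: 1b undefined. 1b->0: ok.
ac: 1c undefined. 1c->0: no, bb/bc meet in 0. 1c->1: no, bb/bcb meet in 0. 1c->2: no, c/bc meet in 2. 1c->3: no, aa/bc meet in 3. Open state 4: 1c->4.
ca: 2a undefined. 2a->0: no, c/cac meet in 2. 2a->1: ok.
cb: 2b undefined. 2b->0: no, cbb/a meet in 1. 2b->1: ok.
cc: 2c undefined. 2c->0: no, cbb/cc meet in 0. 2c->1: ok.
aaa: 3a undefined. 3a->0: ok.
aab: 3b undefined. 3b->0: ok.
aac: 3c undefined. 3c->0: ok.
aca: 4a undefined. 4a->0: ok.
acc: 4c undefined. 4c->0: no, c/accc meet in 2. 4c->1: ok.
bcb: 4b undefined. 4b->0: no, cbb/bcb meet in 0. 4b->1: ok.
All examples now run through 5 states with every (state, symbol) defined. Accept strings end in {0,2,3}, Reject strings end in {1,4}; accept={0,2,3}.

states=5 start=0 accept={0,2,3} delta: 0a->1 0b->1 0c->2 1a->3 1b->0 1c->4 2a->1 2b->1 2c->1 3a->0 3b->0 3c->0 4a->0 4b->1 4c->1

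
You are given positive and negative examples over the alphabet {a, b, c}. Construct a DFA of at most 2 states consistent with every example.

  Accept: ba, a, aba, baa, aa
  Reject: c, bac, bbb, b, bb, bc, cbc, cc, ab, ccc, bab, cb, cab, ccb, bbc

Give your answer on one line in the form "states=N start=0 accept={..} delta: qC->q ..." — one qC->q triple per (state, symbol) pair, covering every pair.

State merging on the prefix tree: take the shortest (then alphabetical) example prefix whose next move is undefined and point that move at state 0, else 1, else 2, ...; a target is out if some Accept/Reject pair would then sit in one state with the same input left (inseparable). If every existing state is out, open a new one.
a: 0a undefined. 0a->0: ok.
b: 0b undefined. 0b->0: no, ba/bbb meet in 0. Open state 1: 0b->1.
c: 0c undefined. 0c->0: no, a/c meet in 0. 0c->1: ok.
ba: 1a undefined. 1a->0: ok.
bb: 1b undefined. 1b->0: no, ba/bb meet in 0. 1b->1: ok.
bc: 1c undefined. 1c->0: no, ba/bc meet in 0. 1c->1: ok.
All examples now run through 2 states with every (state, symbol) defined. Accept strings end in {0}, Reject strings end in {1}; accept={0}.

states=2 start=0 accept={0} delta: 0a->0 0b->1 0c->1 1a->0 1b->1 1c->1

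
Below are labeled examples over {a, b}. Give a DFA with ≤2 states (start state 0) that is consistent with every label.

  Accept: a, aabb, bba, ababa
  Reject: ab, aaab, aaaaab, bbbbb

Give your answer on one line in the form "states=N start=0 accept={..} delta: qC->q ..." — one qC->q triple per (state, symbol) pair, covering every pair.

states=2 start=0 accept={0} delta: 0a->0 0b->1 1a->0 1b->0

Fold the examples into a partial DFA from state 0: repeatedly fix the first undefined (state, symbol) met by the shortest-then-alphabetical prefix, trying targets in increasing order and rejecting any under which an Accept and a Reject string meet in one state with the same remainder; add a state when all current targets are rejected. Accepting states are where Accept strings end.
a: 0a undefined. 0a->0: ok.
b: 0b undefined. 0b->0: no, a/ab meet in 0. Open state 1: 0b->1.
bb: 1b undefined. 1b->0: ok.
aba: 1a undefined. 1a->0: ok.
All examples now run through 2 states with every (state, symbol) defined. Accept strings end in {0}, Reject strings end in {1}; accept={0}.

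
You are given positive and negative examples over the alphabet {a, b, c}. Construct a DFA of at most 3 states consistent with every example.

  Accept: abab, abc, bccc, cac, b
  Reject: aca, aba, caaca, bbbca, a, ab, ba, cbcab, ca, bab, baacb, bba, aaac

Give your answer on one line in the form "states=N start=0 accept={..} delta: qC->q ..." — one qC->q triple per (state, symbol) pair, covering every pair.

states=3 start=0 accept={0} delta: 0a->1 0b->0 0c->0 1a->2 1b->1 1c->0 2a->2 2b->0 2c->1

Fold the examples into a partial DFA from state 0: repeatedly fix the first undefined (state, symbol) met by the shortest-then-alphabetical prefix, trying targets in increasing order and rejecting any under which an Accept and a Reject string meet in one state with the same remainder; add a state when all current targets are rejected. Accepting states are where Accept strings end.
a: 0a undefined. 0a->0: no, abab/bab meet in 0 with "bab" left. Open state 1: 0a->1.
b: 0b undefined. 0b->0: ok.
c: 0c undefined. 0c->0: ok.
aa: 1a undefined. 1a->0: no, bccc/baacb meet in 0. 1a->1: no, cac/aaac meet in 1 with "c" left. Open state 2: 1a->2.
ab: 1b undefined. 1b->0: no, abab/ab meet in 0. 1b->1: ok.
ac: 1c undefined. 1c->0: ok.
aaa: 2a undefined. 2a->0: no, abc/aaac meet in 0. 2a->1: no, abc/aaac meet in 0. 2a->2: ok.
aaac: 2c undefined. 2c->0: no, abc/baacb meet in 0. 2c->1: ok.
abab: 2b undefined. 2b->0: ok.
All examples now run through 3 states with every (state, symbol) defined. Accept strings end in {0}, Reject strings end in {1,2}; accept={0}.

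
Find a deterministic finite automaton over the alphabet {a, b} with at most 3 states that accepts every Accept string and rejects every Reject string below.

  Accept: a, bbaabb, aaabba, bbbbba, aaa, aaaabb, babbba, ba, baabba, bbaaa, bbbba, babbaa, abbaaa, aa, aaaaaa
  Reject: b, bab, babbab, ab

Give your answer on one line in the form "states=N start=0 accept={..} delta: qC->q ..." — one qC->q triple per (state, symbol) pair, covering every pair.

states=2 start=0 accept={0} delta: 0a->0 0b->1 1a->0 1b->0

State merging on the prefix tree: take the shortest (then alphabetical) example prefix whose next move is undefined and point that move at state 0, else 1, else 2, ...; a target is out if some Accept/Reject pair would then sit in one state with the same input left (inseparable). If every existing state is out, open a new one.
a: 0a undefined. 0a->0: ok.
b: 0b undefined. 0b->0: no, a/b meet in 0. Open state 1: 0b->1.
ba: 1a undefined. 1a->0: ok.
bb: 1b undefined. 1b->0: ok.
All examples now run through 2 states with every (state, symbol) defined. Accept strings end in {0}, Reject strings end in {1}; accept={0}.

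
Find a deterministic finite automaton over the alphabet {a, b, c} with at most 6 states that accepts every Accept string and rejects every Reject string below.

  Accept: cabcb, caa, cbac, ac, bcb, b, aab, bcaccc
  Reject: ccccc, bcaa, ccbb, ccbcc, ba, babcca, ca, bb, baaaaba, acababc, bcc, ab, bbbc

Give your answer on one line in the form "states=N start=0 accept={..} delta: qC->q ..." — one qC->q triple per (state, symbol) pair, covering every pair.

Fold the examples into a partial DFA from state 0: repeatedly fix the first undefined (state, symbol) met by the shortest-then-alphabetical prefix, trying targets in increasing order and rejecting any under which an Accept and a Reject string meet in one state with the same remainder; add a state when all current targets are rejected. Accepting states are where Accept strings end.
a: 0a undefined. 0a->0: no, b/ab meet in 0 with "b" left. Open state 1: 0a->1.
b: 0b undefined. 0b->0: no, caa/bcaa meet in 0 with "caa" left. 0b->1: ok.
c: 0c undefined. 0c->0: no, caa/ba meet in 1 with "a" left. 0c->1: ok.
aa: 1a undefined. 1a->0: ok.
ab: 1b undefined. 1b->0: no, caa/baaaaba meet in 1. 1b->1: no, caa/bb meet in 1. Open state 2: 1b->2.
ac: 1c undefined. 1c->0: no, cabcb/ccccc meet in 1. 1c->1: no, cabcb/bb meet in 2. 1c->2: no, ac/bb meet in 2. Open state 3: 1c->3.
aca: 3a undefined. 3a->0: no, caa/bcaa meet in 1. 3a->1: ok.
bbb: 2b undefined. 2b->0: no, caa/bbbc meet in 1. 2b->1: no, ac/bbbc meet in 3. 2b->2: ok.
bcb: 3b undefined. 3b->0: no, cabcb/bcaa meet in 0. 3b->1: ok.
bcc: 3c undefined. 3c->0: no, cabcb/babcca meet in 1. 3c->1: no, cabcb/ccccc meet in 1. 3c->2: no, bcaccc/bbbc meet in 2 with "c" left. 3c->3: no, cabcb/babcca meet in 1. Open state 4: 3c->4.
cba: 2a undefined. 2a->0: no, ac/acababc meet in 3. 2a->1: no, cabcb/baaaaba meet in 1. 2a->2: no, cbac/acababc meet in 2 with "c" left. 2a->3: no, cbac/ccbcc meet in 4. 2a->4: ok.
bbbc: 2c undefined. 2c->0: ok.
cbac: 4c undefined. 4c->0: no, cabcb/ccccc meet in 1. 4c->1: no, ac/ccccc meet in 3. 4c->2: no, cbac/ccbb meet in 2. 4c->3: ok.
acabab: 4b undefined. 4b->0: no, cabcb/acababc meet in 1. 4b->1: no, cbac/acababc meet in 3. 4b->2: ok.
babcca: 4a undefined. 4a->0: ok.
All examples now run through 5 states with every (state, symbol) defined. Accept strings end in {1,3}, Reject strings end in {0,2,4}; accept={1,3}.

states=5 start=0 accept={1,3} delta: 0a->1 0b->1 0c->1 1a->0 1b->2 1c->3 2a->4 2b->2 2c->0 3a->1 3b->1 3c->4 4a->0 4b->2 4c->3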